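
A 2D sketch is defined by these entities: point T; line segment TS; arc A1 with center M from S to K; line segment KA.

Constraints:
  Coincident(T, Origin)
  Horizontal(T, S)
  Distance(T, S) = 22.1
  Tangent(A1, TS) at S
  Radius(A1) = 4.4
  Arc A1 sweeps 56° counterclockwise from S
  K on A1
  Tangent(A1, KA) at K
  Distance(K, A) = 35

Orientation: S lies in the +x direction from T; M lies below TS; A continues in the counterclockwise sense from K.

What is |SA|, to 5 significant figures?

38.696

On A1, S sits at bearing 90° from M; a 56° counterclockwise sweep puts K at bearing 146°, so K = M + 4.4·(cos 146°, sin 146°) = (18.452, -1.9396). Tangency of A1 to KA means the radius MK is perpendicular to KA, so KA runs along (−sin 146°, cos 146°); with |KA| = 35.0, A = (-1.1195, -30.956). Then |SA| = |A − S| = 38.696.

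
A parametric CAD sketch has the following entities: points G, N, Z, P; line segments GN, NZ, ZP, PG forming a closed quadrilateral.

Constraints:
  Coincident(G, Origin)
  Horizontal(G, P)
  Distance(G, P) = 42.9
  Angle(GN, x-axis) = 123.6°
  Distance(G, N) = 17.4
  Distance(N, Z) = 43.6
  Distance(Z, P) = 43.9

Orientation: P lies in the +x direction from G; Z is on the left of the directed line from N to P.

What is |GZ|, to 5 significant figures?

47.700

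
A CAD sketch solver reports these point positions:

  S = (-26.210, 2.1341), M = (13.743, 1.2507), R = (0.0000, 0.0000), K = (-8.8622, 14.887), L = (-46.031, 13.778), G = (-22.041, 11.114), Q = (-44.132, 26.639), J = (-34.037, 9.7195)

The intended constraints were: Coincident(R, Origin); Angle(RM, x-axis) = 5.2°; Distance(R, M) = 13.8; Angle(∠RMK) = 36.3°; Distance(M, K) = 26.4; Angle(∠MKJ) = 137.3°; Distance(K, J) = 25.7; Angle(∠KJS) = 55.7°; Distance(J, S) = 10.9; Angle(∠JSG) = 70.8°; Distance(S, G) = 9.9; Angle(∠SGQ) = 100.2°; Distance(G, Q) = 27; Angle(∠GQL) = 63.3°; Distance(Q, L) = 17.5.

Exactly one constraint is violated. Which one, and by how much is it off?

Distance(Q, L) = 17.5 — off by 4.50.

R = (0.00, 0.00) ✓; RM at 5.200° ✓; |RM| = 13.80 ✓; ∠RMK = 36.30° ✓; |MK| = 26.40 ✓; ∠MKJ = 137.3° ✓; |KJ| = 25.70 ✓; ∠KJS = 55.70° ✓; |JS| = 10.90 ✓; ∠JSG = 70.80° ✓; |SG| = 9.900 ✓; ∠SGQ = 100.2° ✓; |GQ| = 27.00 ✓; ∠GQL = 63.30° ✓; |QL| = 13.00 ✗.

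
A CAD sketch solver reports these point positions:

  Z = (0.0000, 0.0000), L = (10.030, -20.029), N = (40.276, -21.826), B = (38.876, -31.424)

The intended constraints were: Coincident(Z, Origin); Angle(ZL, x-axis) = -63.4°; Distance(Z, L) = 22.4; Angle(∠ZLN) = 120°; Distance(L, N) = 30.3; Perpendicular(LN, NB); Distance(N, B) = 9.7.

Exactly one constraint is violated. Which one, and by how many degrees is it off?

Perpendicular(LN, NB) — off by 4.90°.

Z = (0.00, 0.00) ✓; ZL at -63.40° ✓; |ZL| = 22.40 ✓; ∠ZLN = 120.0° ✓; |LN| = 30.30 ✓; ∠(LN, NB) = 94.90° ✗; |NB| = 9.700 ✓.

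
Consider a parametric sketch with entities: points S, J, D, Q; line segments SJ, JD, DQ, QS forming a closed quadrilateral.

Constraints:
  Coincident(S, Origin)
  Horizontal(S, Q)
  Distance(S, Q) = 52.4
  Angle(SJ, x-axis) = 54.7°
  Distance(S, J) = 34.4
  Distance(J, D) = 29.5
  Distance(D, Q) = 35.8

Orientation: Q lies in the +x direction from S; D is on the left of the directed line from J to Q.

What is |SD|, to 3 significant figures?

60.1

S is at the origin; SQ is horizontal with |SQ| = 52.4 and Q in +x, so Q = (52.4, 0). SJ runs at 54.7° with |SJ| = 34.4, so J = (19.9, 28.1). D is determined by |JD| = 29.5 and |DQ| = 35.8 together: it lies at the intersection of circle(J, 29.5) and circle(Q, 35.8). With |JQ| = 43.0, the foot of the radical line on JQ is 16.7 from J and the perpendicular offset is √(29.5² − 16.7²) = 24.3. Taking the left-of-JQ solution: D = (48.4, 35.6).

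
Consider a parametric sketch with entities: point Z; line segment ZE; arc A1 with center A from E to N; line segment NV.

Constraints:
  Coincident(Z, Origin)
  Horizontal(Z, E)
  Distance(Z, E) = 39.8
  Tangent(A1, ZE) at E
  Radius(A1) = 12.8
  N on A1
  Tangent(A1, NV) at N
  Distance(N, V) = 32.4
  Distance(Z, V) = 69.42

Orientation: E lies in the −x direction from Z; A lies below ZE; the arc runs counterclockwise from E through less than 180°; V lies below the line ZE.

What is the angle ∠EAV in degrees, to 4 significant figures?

158.2°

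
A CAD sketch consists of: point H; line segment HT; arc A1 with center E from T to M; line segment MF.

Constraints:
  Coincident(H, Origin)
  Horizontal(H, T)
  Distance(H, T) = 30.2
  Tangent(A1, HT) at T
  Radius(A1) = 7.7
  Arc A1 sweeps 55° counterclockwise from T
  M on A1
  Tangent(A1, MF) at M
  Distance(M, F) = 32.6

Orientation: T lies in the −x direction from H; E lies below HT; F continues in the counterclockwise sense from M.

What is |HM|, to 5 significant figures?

36.655

H is at the origin; H and T share the same y with |HT| = 30.2 and T on the −x side, so T = (-30.200, 0.0000). A1 meets HT tangentially, so ET is at right angles to HT, so E = T + (0, -7.7) = (-30.200, -7.7000). On A1, T sits at bearing 90° from E; a 55° counterclockwise sweep puts M at bearing 145°, so M = E + 7.7·(cos 145°, sin 145°) = (-36.507, -3.2835). Then |HM| = |M − H| = 36.655.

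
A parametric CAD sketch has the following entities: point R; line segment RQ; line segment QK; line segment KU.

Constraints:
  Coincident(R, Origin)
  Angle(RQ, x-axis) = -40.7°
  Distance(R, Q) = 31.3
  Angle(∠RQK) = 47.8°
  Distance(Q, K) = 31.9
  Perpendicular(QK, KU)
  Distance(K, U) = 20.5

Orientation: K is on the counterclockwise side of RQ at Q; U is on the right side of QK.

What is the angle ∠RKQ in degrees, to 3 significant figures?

64.9°

R is at the origin; RQ runs at -40.7° with length 31.3, so Q = 31.3·(cos -40.7°, sin -40.7°) = (23.7, -20.4). ∠RQK = 47.8°, so QK runs at -40.7° + (180° − 47.8°) = 91.5° from the x-axis; with |QK| = 31.9, K = Q + 31.9·(cos 91.5°, sin 91.5°) = (22.9, 11.5). Then cos ∠RKQ = KR·KQ / (|KR||KQ|), giving 64.9°.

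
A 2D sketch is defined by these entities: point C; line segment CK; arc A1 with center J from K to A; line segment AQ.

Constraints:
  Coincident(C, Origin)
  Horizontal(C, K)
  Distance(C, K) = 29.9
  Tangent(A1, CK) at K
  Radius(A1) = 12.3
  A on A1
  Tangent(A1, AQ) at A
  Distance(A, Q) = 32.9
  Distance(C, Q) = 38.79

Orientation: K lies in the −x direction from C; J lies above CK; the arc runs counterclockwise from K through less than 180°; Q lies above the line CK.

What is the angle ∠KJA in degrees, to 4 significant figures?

68.20°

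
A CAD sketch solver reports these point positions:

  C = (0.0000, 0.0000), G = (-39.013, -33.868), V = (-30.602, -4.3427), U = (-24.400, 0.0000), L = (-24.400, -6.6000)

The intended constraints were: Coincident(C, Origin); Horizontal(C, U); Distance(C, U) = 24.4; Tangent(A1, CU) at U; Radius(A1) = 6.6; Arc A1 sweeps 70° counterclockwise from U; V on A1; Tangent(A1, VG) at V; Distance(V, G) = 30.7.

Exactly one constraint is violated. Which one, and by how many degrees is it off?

Tangent(A1, VG) at V — off by 4.10°.

C = (0.00, 0.00) ✓; C.y = 0.00, U.y = 0.00 ✓; |CU| = 24.40 ✓; ∠(LU, UC) = 90.00° ✓; |LU| = 6.600 ✓; bearing(L→V) − bearing(L→U) = 70.00° ✓; |LV| = 6.600 ✓; ∠(LV, VG) = 85.90° ✗; |VG| = 30.70 ✓.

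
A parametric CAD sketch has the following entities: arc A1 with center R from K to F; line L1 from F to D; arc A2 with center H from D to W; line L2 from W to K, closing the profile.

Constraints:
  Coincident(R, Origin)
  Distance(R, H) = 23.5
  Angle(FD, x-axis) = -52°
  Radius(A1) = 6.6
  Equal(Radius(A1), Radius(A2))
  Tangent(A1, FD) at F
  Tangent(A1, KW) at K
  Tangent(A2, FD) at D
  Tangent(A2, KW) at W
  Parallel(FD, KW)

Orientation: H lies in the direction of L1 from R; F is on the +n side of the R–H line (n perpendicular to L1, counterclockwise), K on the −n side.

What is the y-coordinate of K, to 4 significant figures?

-4.063

R is at the origin and H lies 23.5 along u from R, so H = 23.5·u = (14.47, -18.52). Tangency of A1 to both parallel lines with radius 6.6 puts F and K at R ± 6.6·n: F = (5.201, 4.063), K = (-5.201, -4.063). So K.y = -4.063.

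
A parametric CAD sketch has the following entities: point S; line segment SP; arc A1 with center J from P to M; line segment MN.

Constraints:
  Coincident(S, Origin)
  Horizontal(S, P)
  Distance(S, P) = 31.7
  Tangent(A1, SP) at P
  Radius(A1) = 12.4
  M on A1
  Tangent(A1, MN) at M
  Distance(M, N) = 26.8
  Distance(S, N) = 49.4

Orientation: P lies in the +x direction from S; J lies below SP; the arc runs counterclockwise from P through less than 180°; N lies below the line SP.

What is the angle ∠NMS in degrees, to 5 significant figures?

143.65°

Checks: |JM| = 12.40 ✓; ∠(JM, MN) = 90.00° ✓; |MN| = 26.80 ✓; |SN| = 49.40 ✓.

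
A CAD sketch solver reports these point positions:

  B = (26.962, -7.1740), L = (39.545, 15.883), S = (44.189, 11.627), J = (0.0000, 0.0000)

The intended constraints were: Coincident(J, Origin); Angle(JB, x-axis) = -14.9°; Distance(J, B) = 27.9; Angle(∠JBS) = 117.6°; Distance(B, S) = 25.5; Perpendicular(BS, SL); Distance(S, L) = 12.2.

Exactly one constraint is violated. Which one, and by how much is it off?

Distance(S, L) = 12.2 — off by 5.90.

J = (0.00, 0.00) ✓; JB at -14.90° ✓; |JB| = 27.90 ✓; ∠JBS = 117.6° ✓; |BS| = 25.50 ✓; ∠(BS, SL) = 89.99° ✓; |SL| = 6.299 ✗.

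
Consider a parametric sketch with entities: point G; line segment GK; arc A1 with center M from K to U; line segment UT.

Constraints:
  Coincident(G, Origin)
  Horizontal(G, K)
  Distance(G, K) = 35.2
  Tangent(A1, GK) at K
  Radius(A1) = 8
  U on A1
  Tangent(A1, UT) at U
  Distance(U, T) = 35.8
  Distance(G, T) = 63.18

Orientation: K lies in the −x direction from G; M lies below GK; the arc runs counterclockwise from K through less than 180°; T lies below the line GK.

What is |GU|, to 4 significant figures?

43.78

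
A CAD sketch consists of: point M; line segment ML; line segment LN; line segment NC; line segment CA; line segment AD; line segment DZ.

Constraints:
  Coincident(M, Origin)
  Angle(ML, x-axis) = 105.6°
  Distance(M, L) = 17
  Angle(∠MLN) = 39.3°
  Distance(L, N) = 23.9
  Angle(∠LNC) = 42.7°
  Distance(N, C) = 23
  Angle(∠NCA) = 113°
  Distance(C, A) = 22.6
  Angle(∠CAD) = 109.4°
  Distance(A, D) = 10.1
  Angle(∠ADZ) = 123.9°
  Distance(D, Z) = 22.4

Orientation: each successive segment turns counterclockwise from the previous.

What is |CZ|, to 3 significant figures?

30.2

M is at the origin; ML runs at 105.6° with length 17.0, so L = (-4.57, 16.4). ∠MLN = 39.3° gives LN at -114° from the x-axis; with |LN| = 23.9, N = (-14.2, -5.51). ∠LNC = 42.7° gives NC at 23.6° from the x-axis; with |NC| = 23.0, C = (6.90, 3.70). ∠NCA = 113.0° gives CA at 90.6° from the x-axis; with |CA| = 22.6, A = (6.66, 26.3). ∠CAD = 109.4° gives AD at 161° from the x-axis; with |AD| = 10.1, D = (-2.90, 29.6). ∠ADZ = 123.9° gives DZ at -143° from the x-axis; with |DZ| = 22.4, Z = (-20.7, 16.0). Then |CZ| = |Z − C| = 30.2.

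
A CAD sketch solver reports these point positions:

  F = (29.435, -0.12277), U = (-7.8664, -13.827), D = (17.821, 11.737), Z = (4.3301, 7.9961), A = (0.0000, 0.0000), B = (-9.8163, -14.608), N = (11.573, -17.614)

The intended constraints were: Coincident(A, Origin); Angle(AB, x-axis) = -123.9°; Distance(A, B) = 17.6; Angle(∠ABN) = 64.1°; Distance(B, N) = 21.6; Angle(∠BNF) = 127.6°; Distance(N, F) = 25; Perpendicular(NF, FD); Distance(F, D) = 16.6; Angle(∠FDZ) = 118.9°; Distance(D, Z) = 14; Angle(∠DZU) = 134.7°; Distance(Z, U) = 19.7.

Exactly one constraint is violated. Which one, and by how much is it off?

Distance(Z, U) = 19.7 — off by 5.30.

A = (0.00, 0.00) ✓; AB at -123.9° ✓; |AB| = 17.60 ✓; ∠ABN = 64.10° ✓; |BN| = 21.60 ✓; ∠BNF = 127.6° ✓; |NF| = 25.00 ✓; ∠(NF, FD) = 90.00° ✓; |FD| = 16.60 ✓; ∠FDZ = 118.9° ✓; |DZ| = 14.00 ✓; ∠DZU = 134.7° ✓; |ZU| = 25.00 ✗.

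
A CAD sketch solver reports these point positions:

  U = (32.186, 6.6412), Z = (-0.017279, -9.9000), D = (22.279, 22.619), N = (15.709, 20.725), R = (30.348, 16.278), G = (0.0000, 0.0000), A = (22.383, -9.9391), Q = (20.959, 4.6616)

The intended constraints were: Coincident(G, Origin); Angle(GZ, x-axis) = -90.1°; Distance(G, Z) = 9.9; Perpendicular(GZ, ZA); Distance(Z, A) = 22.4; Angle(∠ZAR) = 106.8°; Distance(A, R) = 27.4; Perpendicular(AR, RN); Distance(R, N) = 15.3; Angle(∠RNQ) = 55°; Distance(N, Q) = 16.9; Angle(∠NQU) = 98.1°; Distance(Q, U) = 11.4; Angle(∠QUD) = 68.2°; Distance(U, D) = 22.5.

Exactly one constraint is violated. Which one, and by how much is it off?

Distance(U, D) = 22.5 — off by 3.70.

G = (0.00, 0.00) ✓; GZ at -90.10° ✓; |GZ| = 9.900 ✓; ∠(GZ, ZA) = 90.00° ✓; |ZA| = 22.40 ✓; ∠ZAR = 106.8° ✓; |AR| = 27.40 ✓; ∠(AR, RN) = 90.00° ✓; |RN| = 15.30 ✓; ∠RNQ = 55.00° ✓; |NQ| = 16.90 ✓; ∠NQU = 98.10° ✓; |QU| = 11.40 ✓; ∠QUD = 68.20° ✓; |UD| = 18.80 ✗.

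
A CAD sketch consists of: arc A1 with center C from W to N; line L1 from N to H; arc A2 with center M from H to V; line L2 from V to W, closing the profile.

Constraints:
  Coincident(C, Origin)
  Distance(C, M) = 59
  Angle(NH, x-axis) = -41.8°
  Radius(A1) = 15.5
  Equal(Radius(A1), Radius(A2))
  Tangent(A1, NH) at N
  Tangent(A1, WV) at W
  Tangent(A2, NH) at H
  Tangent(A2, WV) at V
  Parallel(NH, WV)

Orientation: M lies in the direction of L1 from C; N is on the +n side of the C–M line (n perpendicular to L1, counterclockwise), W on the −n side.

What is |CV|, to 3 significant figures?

61.0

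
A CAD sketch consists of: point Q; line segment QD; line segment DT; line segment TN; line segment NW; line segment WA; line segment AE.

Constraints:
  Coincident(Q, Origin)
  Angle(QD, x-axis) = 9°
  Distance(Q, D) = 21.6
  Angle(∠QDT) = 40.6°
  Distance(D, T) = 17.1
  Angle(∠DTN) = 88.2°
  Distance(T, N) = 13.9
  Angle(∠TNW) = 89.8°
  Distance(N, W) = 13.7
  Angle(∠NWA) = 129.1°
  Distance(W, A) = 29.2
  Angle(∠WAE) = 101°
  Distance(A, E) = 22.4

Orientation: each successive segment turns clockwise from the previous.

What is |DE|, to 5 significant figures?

26.549

∠NWA = 129.1° gives WA at -3.3000° from the x-axis; with |WA| = 29.2, A = (38.344, 8.1296). ∠WAE = 101.0° gives AE at -82.300° from the x-axis; with |AE| = 22.4, E = (41.345, -14.068). Then |DE| = |E − D| = 26.549.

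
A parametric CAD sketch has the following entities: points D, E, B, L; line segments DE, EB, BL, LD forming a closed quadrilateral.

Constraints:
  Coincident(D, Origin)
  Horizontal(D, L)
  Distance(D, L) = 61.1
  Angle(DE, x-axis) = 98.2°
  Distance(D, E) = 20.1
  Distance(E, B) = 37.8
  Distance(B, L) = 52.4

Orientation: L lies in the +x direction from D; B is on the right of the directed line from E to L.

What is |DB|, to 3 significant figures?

18.8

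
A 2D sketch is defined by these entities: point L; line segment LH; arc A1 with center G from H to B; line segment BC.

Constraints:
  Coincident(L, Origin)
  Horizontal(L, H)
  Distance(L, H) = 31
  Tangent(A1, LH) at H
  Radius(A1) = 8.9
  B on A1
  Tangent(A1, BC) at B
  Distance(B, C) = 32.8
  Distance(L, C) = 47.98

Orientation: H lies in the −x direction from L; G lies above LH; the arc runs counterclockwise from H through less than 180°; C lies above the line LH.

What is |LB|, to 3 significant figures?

23.9

Checks: L = (0.00, 0.00) ✓; |GB| = 8.900 ✓; ∠(GB, BC) = 90.00° ✓; |BC| = 32.80 ✓; |LC| = 47.98 ✓.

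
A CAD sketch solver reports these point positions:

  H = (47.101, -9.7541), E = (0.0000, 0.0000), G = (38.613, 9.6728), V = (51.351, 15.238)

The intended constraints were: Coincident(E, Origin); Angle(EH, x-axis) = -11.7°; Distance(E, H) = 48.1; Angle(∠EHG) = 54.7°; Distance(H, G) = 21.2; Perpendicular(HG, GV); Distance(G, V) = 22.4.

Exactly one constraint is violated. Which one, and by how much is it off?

Distance(G, V) = 22.4 — off by 8.50.

E = (0.00, 0.00) ✓; EH at -11.70° ✓; |EH| = 48.10 ✓; ∠EHG = 54.70° ✓; |HG| = 21.20 ✓; ∠(HG, GV) = 90.00° ✓; |GV| = 13.90 ✗.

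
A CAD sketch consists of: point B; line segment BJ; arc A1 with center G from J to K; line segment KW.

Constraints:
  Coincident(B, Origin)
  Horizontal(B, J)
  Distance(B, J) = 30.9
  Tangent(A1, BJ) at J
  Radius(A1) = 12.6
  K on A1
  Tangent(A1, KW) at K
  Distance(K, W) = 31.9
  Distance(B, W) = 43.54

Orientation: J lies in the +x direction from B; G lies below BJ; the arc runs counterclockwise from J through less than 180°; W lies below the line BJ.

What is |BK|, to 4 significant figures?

21.18

B is at the origin; B and J share the same y with |BJ| = 30.9 and J on the +x side, so J = (30.90, 0.000). Since A1 is tangent to BJ there, GJ ⟂ BJ, so G = J + (0, -12.6) = (30.90, -12.60). Since GK ⟂ KW (tangency), |GW| = √(12.6² + 31.9²) = 34.30 regardless of where K sits on A1. So W lies on both circle(B, 43.54) and circle(G, 34.30); the below-BJ intersection is W = (12.67, -41.65). K is the foot of the tangent from W: K = (18.51, -10.29).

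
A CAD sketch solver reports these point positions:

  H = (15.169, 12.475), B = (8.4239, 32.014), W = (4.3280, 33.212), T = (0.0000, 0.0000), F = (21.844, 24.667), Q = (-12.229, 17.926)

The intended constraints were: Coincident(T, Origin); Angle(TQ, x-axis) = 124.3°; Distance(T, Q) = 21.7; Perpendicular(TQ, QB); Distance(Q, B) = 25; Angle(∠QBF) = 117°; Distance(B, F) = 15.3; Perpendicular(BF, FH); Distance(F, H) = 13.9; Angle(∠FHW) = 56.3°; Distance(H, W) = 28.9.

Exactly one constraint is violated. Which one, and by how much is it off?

Distance(H, W) = 28.9 — off by 5.50.

T = (0.00, 0.00) ✓; TQ at 124.3° ✓; |TQ| = 21.70 ✓; ∠(TQ, QB) = 90.00° ✓; |QB| = 25.00 ✓; ∠QBF = 117.0° ✓; |BF| = 15.30 ✓; ∠(BF, FH) = 90.00° ✓; |FH| = 13.90 ✓; ∠FHW = 56.30° ✓; |HW| = 23.40 ✗.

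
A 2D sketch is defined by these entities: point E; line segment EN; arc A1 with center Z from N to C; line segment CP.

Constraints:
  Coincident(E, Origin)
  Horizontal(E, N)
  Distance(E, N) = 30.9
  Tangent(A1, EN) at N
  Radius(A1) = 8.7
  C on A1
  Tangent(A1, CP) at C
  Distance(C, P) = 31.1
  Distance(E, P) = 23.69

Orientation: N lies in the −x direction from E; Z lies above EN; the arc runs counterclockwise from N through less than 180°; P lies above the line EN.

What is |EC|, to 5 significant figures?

25.068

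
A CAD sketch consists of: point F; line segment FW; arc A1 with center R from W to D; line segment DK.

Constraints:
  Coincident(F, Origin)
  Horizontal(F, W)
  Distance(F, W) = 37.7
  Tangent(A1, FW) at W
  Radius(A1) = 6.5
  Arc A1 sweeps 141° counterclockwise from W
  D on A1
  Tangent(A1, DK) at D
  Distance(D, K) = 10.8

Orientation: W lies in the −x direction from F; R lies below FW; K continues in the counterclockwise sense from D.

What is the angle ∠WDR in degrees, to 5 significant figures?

19.500°

F is at the origin; F and W share the same y with |FW| = 37.7 and W on the −x side, so W = (-37.700, 0.0000). Since A1 is tangent to FW there, RW ⟂ FW, so R = W + (0, -6.5) = (-37.700, -6.5000). On A1, W sits at bearing 90° from R; a 141° counterclockwise sweep puts D at bearing 231°, so D = R + 6.5·(cos 231°, sin 231°) = (-41.791, -11.551). Then cos ∠WDR = DW·DR / (|DW||DR|), giving 19.500°.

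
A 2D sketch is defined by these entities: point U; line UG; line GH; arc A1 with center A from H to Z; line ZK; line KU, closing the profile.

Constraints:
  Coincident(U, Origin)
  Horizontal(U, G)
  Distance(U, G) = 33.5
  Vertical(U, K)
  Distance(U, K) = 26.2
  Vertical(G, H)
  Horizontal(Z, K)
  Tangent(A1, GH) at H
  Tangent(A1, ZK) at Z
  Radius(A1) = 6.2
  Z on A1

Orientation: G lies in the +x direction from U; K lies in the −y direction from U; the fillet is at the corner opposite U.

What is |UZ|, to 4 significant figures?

37.84

U is at the origin; U and G share the same y with |UG| = 33.5 and G on the +x side, so G = (33.50, 0.000). UK is vertical with |UK| = 26.2 and K on the −y side, so K = (0.000, -26.20). The virtual corner opposite U is at (33.50, -26.20). Tangency of A1 to GH means the radius AH is perpendicular to GH and tangency of A1 to ZK means the radius AZ is perpendicular to ZK, with radius 6.2, so the center A sits 6.2 in from both sides at A = (27.30, -20.00). That places the tangent points at H = (33.50, -20.00) on GH and Z = (27.30, -26.20) on ZK. Then |UZ| = |Z − U| = 37.84.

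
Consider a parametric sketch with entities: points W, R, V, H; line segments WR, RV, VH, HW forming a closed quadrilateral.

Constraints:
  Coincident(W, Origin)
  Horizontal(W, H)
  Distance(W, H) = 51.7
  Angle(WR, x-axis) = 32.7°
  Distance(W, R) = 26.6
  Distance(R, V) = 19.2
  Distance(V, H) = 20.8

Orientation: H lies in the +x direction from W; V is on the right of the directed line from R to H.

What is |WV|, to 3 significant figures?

31.2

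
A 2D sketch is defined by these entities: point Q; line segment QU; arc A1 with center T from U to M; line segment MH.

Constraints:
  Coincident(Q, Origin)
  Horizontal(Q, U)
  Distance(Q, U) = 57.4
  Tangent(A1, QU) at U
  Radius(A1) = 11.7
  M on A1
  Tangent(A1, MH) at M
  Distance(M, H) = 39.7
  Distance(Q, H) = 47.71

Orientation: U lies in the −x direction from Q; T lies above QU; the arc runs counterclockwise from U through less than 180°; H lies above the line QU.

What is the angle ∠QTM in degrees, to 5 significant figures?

19.845°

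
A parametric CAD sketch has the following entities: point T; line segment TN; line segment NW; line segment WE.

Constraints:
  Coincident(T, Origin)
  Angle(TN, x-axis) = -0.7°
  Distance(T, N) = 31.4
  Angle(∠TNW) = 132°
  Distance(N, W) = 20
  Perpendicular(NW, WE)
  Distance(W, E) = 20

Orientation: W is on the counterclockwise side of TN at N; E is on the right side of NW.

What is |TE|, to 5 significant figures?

59.664

∠TNW = 132.0°, so NW runs at -0.7° + (180° − 132.0°) = 47.300° from the x-axis; with |NW| = 20.0, W = N + 20.0·(cos 47.300°, sin 47.300°) = (44.961, 14.315). NW is perpendicular to WE; with |WE| = 20.0 on the right of NW, E = W + 20.0·(0.73491, -0.67816) = (59.659, 0.75148). Then |TE| = |E − T| = 59.664.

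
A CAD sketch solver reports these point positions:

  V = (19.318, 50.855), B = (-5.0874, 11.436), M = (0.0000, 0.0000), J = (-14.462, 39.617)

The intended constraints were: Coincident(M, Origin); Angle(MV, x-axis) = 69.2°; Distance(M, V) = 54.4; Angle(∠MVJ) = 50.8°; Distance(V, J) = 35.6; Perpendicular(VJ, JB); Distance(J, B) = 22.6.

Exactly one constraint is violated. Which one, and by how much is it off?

Distance(J, B) = 22.6 — off by 7.10.

M = (0.00, 0.00) ✓; MV at 69.20° ✓; |MV| = 54.40 ✓; ∠MVJ = 50.80° ✓; |VJ| = 35.60 ✓; ∠(VJ, JB) = 90.00° ✓; |JB| = 29.70 ✗.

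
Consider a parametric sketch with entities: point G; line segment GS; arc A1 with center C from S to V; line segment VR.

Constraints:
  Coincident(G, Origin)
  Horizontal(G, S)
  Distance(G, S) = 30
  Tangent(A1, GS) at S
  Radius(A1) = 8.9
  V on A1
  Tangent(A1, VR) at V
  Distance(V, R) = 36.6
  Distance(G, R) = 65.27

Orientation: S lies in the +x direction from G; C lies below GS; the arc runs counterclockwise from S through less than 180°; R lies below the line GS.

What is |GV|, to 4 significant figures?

28.82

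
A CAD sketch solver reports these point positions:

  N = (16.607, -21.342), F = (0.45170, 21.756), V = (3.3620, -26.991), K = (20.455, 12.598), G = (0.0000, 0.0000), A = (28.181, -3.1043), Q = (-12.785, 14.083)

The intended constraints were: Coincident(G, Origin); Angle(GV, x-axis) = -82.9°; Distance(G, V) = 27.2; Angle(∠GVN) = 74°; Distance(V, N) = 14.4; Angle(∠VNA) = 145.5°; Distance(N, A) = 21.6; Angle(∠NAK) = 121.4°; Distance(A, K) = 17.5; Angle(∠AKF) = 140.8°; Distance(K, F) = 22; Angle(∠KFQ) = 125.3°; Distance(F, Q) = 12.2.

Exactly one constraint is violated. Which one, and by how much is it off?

Distance(F, Q) = 12.2 — off by 3.10.

G = (0.00, 0.00) ✓; GV at -82.90° ✓; |GV| = 27.20 ✓; ∠GVN = 74.00° ✓; |VN| = 14.40 ✓; ∠VNA = 145.5° ✓; |NA| = 21.60 ✓; ∠NAK = 121.4° ✓; |AK| = 17.50 ✓; ∠AKF = 140.8° ✓; |KF| = 22.00 ✓; ∠KFQ = 125.3° ✓; |FQ| = 15.30 ✗.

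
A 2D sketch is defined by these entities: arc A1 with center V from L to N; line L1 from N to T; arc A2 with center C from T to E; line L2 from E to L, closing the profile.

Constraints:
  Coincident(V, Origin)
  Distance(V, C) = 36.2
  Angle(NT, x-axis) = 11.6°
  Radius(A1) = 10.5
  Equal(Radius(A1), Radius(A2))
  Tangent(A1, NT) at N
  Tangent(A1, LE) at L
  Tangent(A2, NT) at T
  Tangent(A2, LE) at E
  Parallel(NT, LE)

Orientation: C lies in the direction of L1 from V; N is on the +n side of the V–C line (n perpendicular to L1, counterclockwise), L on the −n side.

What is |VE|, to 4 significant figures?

37.69

The slot axis is L1's direction at 11.6°, so u = (cos 11.6°, sin 11.6°) = (0.9796, 0.2011) and n = (−sin 11.6°, cos 11.6°) = (-0.2011, 0.9796). V is at the origin and C lies 36.2 along u from V, so C = 36.2·u = (35.46, 7.279). Tangency of A1 to both parallel lines with radius 10.5 puts N and L at V ± 10.5·n: N = (-2.111, 10.29), L = (2.111, -10.29). Equal radii place T and E the same way about C: T = C + 10.5·n = (33.35, 17.56), E = C − 10.5·n = (37.57, -3.007). Then |VE| = |E − V| = 37.69.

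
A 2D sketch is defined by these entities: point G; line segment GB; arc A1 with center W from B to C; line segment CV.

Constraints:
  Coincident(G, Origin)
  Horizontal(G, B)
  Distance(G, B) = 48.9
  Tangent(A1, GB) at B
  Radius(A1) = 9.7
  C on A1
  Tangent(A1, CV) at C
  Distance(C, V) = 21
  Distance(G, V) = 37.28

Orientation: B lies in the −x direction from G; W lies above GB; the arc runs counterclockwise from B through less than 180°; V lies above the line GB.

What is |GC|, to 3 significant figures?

40.9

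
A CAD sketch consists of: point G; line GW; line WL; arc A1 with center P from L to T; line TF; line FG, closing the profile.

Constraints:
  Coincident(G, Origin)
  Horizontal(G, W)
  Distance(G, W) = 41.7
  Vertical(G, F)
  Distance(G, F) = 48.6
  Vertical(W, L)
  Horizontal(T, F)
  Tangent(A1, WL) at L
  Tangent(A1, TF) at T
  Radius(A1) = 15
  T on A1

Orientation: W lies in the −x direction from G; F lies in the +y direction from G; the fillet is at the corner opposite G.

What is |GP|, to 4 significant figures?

42.92

G is at the origin; GW is horizontal with |GW| = 41.7 and W on the −x side, so W = (-41.70, 0.000). GF is vertical with |GF| = 48.6 and F on the +y side, so F = (0.000, 48.60). The virtual corner opposite G is at (-41.70, 48.60). A1 meets WL tangentially, so PL is at right angles to WL and the tangent condition forces PT to be normal to TF, with radius 15.0, so the center P sits 15.0 in from both sides at P = (-26.70, 33.60). Then |GP| = |P − G| = 42.92.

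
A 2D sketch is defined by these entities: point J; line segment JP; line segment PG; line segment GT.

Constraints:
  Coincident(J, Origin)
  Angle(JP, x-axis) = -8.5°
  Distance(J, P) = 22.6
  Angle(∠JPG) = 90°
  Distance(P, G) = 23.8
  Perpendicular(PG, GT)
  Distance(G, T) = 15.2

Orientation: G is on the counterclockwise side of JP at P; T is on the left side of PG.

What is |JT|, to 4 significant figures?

24.92

J is at the origin; JP runs at -8.5° with length 22.6, so P = 22.6·(cos -8.5°, sin -8.5°) = (22.35, -3.340). ∠JPG = 90.0°, so PG runs at -8.5° + (180° − 90.0°) = 81.50° from the x-axis; with |PG| = 23.8, G = P + 23.8·(cos 81.50°, sin 81.50°) = (25.87, 20.20). PG is perpendicular to GT; with |GT| = 15.2 on the left of PG, T = G + 15.2·(-0.9890, 0.1478) = (10.84, 22.44). Then |JT| = |T − J| = 24.92.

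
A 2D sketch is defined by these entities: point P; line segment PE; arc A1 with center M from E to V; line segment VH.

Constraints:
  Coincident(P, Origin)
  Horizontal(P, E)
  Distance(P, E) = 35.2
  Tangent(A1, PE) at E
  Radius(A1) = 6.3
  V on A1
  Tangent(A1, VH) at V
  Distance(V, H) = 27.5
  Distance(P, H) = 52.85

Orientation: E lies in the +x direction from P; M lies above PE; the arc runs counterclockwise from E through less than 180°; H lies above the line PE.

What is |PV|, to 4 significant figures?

42.01

Checks: P.y = 0.00, E.y = 0.00 ✓; |MV| = 6.300 ✓; ∠(MV, VH) = 90.00° ✓; |VH| = 27.50 ✓; |PH| = 52.85 ✓.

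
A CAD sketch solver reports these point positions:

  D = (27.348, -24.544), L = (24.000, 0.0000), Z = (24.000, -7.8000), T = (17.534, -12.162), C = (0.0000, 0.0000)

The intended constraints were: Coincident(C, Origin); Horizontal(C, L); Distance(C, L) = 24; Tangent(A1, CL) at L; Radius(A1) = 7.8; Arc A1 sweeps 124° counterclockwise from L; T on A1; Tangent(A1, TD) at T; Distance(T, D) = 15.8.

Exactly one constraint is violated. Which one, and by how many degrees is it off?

Tangent(A1, TD) at T — off by 4.40°.

C = (0.00, 0.00) ✓; C.y = 0.00, L.y = 0.00 ✓; |CL| = 24.00 ✓; ∠(ZL, LC) = 90.00° ✓; |ZL| = 7.800 ✓; bearing(Z→T) − bearing(Z→L) = 124.0° ✓; |ZT| = 7.800 ✓; ∠(ZT, TD) = 85.60° ✗; |TD| = 15.80 ✓.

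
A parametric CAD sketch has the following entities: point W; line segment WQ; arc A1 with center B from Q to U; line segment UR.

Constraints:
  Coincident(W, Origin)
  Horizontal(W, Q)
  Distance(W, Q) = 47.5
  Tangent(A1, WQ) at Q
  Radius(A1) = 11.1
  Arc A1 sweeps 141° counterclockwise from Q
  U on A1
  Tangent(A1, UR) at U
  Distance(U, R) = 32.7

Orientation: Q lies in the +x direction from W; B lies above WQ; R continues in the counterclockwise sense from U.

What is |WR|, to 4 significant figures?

49.70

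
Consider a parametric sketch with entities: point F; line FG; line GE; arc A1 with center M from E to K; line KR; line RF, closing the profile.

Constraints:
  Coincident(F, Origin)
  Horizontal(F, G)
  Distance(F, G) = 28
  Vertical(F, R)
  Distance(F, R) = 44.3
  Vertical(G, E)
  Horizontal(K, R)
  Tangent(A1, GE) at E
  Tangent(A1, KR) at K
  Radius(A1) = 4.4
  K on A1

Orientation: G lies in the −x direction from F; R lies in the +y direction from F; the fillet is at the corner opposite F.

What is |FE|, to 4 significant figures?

48.74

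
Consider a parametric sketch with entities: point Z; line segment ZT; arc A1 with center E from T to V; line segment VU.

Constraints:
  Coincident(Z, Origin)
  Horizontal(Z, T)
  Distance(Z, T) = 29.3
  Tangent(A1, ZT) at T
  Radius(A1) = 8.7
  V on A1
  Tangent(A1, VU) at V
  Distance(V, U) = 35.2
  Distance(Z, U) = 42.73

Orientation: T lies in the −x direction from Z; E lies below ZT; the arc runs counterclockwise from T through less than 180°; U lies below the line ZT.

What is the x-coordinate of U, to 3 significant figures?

-12.5

Checks: |EV| = 8.700 ✓; ∠(EV, VU) = 90.00° ✓; |VU| = 35.20 ✓; |ZU| = 42.73 ✓.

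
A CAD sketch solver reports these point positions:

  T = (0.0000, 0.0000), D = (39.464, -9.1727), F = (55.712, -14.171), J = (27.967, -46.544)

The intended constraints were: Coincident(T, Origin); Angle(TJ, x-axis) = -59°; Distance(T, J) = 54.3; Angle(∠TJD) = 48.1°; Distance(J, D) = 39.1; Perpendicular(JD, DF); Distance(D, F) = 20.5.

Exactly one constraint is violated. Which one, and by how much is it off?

Distance(D, F) = 20.5 — off by 3.50.

T = (0.00, 0.00) ✓; TJ at -59.00° ✓; |TJ| = 54.30 ✓; ∠TJD = 48.10° ✓; |JD| = 39.10 ✓; ∠(JD, DF) = 90.00° ✓; |DF| = 17.00 ✗.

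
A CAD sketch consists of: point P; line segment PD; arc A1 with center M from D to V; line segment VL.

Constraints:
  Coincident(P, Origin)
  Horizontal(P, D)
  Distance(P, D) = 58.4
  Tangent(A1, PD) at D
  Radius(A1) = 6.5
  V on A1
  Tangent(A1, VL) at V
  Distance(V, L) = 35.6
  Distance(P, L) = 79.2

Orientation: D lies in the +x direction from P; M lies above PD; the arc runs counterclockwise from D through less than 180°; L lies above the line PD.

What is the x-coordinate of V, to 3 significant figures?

64.9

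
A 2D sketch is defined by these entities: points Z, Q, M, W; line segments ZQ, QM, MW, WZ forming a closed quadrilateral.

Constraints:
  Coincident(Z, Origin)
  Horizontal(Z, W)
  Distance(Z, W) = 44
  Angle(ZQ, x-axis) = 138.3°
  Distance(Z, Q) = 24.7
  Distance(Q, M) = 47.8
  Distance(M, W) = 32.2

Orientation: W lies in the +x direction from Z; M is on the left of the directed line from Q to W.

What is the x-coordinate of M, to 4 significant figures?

27.96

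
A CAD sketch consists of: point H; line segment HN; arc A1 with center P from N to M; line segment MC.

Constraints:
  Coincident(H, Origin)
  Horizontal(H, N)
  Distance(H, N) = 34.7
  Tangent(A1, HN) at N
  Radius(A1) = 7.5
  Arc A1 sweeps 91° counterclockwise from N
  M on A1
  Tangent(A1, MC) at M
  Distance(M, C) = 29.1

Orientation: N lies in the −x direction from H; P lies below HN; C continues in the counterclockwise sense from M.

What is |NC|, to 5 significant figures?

37.386

H is at the origin; HN is horizontal with |HN| = 34.7 and N on the −x side, so N = (-34.700, 0.0000). The tangent condition forces PN to be normal to HN, so P = N + (0, -7.5) = (-34.700, -7.5000). On A1, N sits at bearing 90° from P; a 91° counterclockwise sweep puts M at bearing 181°, so M = P + 7.5·(cos 181°, sin 181°) = (-42.199, -7.6309). A1 meets MC tangentially, so PM is at right angles to MC, so MC runs along (−sin 181°, cos 181°); with |MC| = 29.1, C = (-41.691, -36.726). Then |NC| = |C − N| = 37.386.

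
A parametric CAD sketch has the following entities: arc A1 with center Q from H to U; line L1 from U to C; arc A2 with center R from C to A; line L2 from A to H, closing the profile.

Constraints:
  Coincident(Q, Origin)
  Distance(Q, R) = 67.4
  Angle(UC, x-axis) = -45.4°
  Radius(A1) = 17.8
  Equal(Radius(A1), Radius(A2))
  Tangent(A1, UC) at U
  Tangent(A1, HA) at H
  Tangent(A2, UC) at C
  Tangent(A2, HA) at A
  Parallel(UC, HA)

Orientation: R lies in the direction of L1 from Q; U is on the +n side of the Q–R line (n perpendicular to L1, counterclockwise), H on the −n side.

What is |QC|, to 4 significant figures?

69.71

The slot axis is L1's direction at -45.4°, so u = (cos -45.4°, sin -45.4°) = (0.7022, -0.7120) and n = (−sin -45.4°, cos -45.4°) = (0.7120, 0.7022). Q is at the origin and R lies 67.4 along u from Q, so R = 67.4·u = (47.33, -47.99). Tangency of A1 to both parallel lines with radius 17.8 puts U and H at Q ± 17.8·n: U = (12.67, 12.50), H = (-12.67, -12.50). Equal radii place C and A the same way about R: C = R + 17.8·n = (60.00, -35.49), A = R − 17.8·n = (34.65, -60.49). Then |QC| = |C − Q| = 69.71.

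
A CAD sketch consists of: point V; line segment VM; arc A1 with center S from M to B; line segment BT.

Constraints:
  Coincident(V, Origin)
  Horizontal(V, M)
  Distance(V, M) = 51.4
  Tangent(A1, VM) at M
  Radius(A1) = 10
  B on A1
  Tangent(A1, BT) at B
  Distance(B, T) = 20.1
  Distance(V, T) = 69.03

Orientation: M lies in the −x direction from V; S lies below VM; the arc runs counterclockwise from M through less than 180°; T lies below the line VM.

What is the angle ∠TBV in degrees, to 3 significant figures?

102°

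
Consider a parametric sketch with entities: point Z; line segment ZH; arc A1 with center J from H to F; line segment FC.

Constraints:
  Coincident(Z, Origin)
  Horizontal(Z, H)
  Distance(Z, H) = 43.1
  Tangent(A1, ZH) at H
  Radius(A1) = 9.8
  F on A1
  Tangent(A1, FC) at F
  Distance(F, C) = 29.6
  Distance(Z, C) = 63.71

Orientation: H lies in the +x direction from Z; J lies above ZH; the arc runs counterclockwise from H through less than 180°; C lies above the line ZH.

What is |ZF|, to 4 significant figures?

53.96

Checks: Z = (0.00, 0.00) ✓; |JF| = 9.800 ✓; ∠(JF, FC) = 90.00° ✓; |FC| = 29.60 ✓; |ZC| = 63.71 ✓.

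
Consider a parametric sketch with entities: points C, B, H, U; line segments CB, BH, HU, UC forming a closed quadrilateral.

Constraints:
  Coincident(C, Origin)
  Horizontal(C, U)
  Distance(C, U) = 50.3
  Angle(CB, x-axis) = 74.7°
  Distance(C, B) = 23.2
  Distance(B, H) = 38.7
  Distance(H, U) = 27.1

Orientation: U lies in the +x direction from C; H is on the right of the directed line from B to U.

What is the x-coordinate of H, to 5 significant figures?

25.569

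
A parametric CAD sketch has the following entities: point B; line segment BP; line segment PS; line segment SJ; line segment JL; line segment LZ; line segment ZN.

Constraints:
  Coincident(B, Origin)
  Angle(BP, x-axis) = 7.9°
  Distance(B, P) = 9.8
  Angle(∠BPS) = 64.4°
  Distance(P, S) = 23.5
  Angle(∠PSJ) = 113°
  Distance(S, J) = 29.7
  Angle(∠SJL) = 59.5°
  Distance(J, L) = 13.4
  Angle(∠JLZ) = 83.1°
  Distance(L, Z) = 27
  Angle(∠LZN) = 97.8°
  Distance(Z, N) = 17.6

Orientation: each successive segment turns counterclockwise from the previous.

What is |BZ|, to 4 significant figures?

26.05

B is at the origin; BP runs at 7.9° with length 9.8, so P = (9.707, 1.347). ∠BPS = 64.4° gives PS at 123.5° from the x-axis; with |PS| = 23.5, S = (-3.264, 20.94). ∠PSJ = 113.0° gives SJ at -169.5° from the x-axis; with |SJ| = 29.7, J = (-32.47, 15.53). ∠SJL = 59.5° gives JL at -49.00° from the x-axis; with |JL| = 13.4, L = (-23.68, 5.418). ∠JLZ = 83.1° gives LZ at 47.90° from the x-axis; with |LZ| = 27.0, Z = (-5.573, 25.45). Then |BZ| = |Z − B| = 26.05.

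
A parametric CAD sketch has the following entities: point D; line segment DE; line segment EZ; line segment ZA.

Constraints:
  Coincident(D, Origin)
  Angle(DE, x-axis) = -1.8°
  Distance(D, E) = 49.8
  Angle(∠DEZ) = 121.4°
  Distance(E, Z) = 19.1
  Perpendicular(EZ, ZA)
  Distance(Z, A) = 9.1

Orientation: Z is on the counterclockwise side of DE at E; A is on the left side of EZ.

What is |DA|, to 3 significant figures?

56.1

D is at the origin; DE runs at -1.8° with length 49.8, so E = 49.8·(cos -1.8°, sin -1.8°) = (49.8, -1.56). ∠DEZ = 121.4°, so EZ runs at -1.8° + (180° − 121.4°) = 56.8° from the x-axis; with |EZ| = 19.1, Z = E + 19.1·(cos 56.8°, sin 56.8°) = (60.2, 14.4). EZ ⟂ ZA; with |ZA| = 9.1 on the left of EZ, A = Z + 9.1·(-0.837, 0.548) = (52.6, 19.4). Then |DA| = |A − D| = 56.1.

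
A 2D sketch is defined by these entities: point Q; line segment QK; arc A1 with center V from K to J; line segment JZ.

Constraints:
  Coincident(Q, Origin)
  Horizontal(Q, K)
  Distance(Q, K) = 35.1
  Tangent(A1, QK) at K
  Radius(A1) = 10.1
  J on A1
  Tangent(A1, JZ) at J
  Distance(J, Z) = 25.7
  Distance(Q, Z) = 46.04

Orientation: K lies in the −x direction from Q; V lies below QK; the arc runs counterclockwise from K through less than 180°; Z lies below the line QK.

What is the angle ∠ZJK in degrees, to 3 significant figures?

117°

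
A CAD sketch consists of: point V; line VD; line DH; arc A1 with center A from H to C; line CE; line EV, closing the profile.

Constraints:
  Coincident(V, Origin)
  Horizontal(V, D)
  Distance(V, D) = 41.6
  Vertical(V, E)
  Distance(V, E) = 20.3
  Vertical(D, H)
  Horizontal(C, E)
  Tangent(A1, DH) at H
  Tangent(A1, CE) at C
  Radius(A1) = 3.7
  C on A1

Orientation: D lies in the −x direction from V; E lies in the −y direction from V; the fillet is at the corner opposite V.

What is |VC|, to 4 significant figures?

42.99

V is at the origin; V and D share the same y with |VD| = 41.6 and D on the −x side, so D = (-41.60, 0.000). VE is vertical with |VE| = 20.3 and E on the −y side, so E = (0.000, -20.30). The virtual corner opposite V is at (-41.60, -20.30). Since A1 is tangent to DH there, AH ⟂ DH and since A1 is tangent to CE there, AC ⟂ CE, with radius 3.7, so the center A sits 3.7 in from both sides at A = (-37.90, -16.60). That places the tangent points at H = (-41.60, -16.60) on DH and C = (-37.90, -20.30) on CE. Then |VC| = |C − V| = 42.99.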